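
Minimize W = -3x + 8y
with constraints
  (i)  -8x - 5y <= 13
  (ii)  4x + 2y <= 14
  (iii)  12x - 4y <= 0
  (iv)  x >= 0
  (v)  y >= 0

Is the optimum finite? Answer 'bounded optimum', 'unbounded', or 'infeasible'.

Vertices and W = -3x + 8y:
  (7/5, 21/5) → W = 147/5
  (0, 7) → W = 56
  (0, 0) → W = 0
The feasible region has finitely many vertices and no improving ray; the minimum is 0 at (0, 0).

bounded optimum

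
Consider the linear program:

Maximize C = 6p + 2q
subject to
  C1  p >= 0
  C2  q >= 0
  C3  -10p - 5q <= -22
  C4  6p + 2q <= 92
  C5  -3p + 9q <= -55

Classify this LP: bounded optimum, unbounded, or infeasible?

infeasible

The boundaries p = 0 and -10p - 5q = -22 meet at (0, 22/5), but that point violates -3p + 9q ≤ -55. Every candidate vertex is excluded by some other constraint, so the feasible region is empty.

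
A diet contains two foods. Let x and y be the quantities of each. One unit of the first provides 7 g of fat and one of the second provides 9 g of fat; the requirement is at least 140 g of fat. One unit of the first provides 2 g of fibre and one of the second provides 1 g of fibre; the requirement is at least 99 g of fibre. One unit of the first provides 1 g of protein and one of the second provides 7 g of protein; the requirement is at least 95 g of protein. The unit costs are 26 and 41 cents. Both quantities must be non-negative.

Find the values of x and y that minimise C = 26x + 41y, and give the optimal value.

x = 46, y = 7, minimum C = 1483

Vertices and C = 26x + 41y:
  (0, 99) → C = 4059
  (95, 0) → C = 2470
  (46, 7) → C = 1483
The feasible region is unbounded (it extends along (0, 1), (1, 0)), but C strictly increases along every unbounded feasible direction, so there is no improving ray and the minimum is attained at a vertex.

At the optimal vertex, 2x + y = 99 and x + 7y = 95.
Solving simultaneously gives x = 46, y = 7.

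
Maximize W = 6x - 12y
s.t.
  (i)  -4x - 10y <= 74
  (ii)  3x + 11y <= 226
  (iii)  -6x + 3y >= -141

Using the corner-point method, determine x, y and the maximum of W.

x = 33/2, y = -14, maximum W = 267

Extreme points and W = 6x - 12y:
  (-1537/7, 563/7) → W = -15978/7
  (33/2, -14) → W = 267
  (743/25, 311/25) → W = 726/25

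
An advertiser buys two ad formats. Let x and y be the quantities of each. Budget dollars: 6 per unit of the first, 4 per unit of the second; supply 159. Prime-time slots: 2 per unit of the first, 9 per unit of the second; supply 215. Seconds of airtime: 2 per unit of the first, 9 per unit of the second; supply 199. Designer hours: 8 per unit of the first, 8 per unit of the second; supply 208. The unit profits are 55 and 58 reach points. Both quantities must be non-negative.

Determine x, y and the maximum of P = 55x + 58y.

x = 5, y = 21, maximum P = 1493

Extreme points and P = 55x + 58y:
  (0, 0) → P = 0
  (0, 199/9) → P = 11542/9
  (26, 0) → P = 1430
  (5, 21) → P = 1493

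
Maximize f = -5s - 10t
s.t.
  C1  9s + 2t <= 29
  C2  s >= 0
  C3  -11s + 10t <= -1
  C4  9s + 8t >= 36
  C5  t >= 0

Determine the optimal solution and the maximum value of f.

Vertices and f = -5s - 10t:
  (73/28, 155/56) → f = -285/7
  (80/27, 7/6) → f = -715/27
  (184/89, 387/178) → f = -2855/89

At the optimal vertex, 9s + 2t = 29 and 9s + 8t = 36.
Solving simultaneously gives s = 80/27, t = 7/6.

s = 80/27, t = 7/6, maximum f = -715/27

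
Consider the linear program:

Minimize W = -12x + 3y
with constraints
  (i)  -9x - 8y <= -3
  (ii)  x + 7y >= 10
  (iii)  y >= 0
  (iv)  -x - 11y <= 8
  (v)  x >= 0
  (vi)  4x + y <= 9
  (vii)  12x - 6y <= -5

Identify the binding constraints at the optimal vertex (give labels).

(vi) and (vii)

Feasible corners and W = -12x + 3y:
  (0, 10/7) → W = 30/7
  (5/18, 25/18) → W = 5/6
  (0, 9) → W = 27
  (49/36, 32/9) → W = -17/3

The minimum is at (49/36, 32/9). Substituting into each constraint, equality holds for (vi) and (vii); the remaining constraints have slack.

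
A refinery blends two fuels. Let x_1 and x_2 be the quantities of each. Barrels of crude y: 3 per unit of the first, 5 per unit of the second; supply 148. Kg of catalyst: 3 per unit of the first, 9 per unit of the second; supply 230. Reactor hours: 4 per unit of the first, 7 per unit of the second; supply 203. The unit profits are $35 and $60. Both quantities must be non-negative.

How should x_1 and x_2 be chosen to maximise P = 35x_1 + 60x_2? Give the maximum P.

x_1 = 21, x_2 = 17, maximum P = 1755

Feasible corners and P = 35x_1 + 60x_2:
  (0, 0) → P = 0
  (0, 230/9) → P = 4600/3
  (148/3, 0) → P = 5180/3
  (21, 17) → P = 1755
  (217/15, 311/15) → P = 5251/3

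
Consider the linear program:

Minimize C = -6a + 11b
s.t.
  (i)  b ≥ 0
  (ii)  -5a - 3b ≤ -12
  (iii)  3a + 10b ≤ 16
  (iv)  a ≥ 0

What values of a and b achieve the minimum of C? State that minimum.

a = 16/3, b = 0, minimum C = -32

At the optimal vertex, b = 0 and 3a + 10b = 16.
Solving simultaneously gives a = 16/3, b = 0.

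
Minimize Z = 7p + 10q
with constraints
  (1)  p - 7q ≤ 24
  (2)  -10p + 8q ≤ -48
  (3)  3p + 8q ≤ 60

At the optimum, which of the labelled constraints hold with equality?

(1) and (2)

Feasible corners and Z = 7p + 10q:
  (72/31, -96/31) → Z = -456/31
  (612/29, -12/29) → Z = 4164/29
  (108/13, 57/13) → Z = 102

The minimum is at (72/31, -96/31). Substituting into each constraint, equality holds for (1) and (2); the remaining constraints have slack.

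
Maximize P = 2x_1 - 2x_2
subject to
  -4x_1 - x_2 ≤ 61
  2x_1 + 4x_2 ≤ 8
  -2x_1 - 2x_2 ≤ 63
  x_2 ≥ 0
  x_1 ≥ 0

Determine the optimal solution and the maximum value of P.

x_1 = 4, x_2 = 0, maximum P = 8

At the optimal vertex, 2x_1 + 4x_2 = 8 and x_2 = 0.
Solving simultaneously gives x_1 = 4, x_2 = 0.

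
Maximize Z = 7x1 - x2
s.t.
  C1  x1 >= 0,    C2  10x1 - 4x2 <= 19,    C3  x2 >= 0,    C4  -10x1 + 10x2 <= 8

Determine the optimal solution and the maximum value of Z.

x1 = 37/10, x2 = 9/2, maximum Z = 107/5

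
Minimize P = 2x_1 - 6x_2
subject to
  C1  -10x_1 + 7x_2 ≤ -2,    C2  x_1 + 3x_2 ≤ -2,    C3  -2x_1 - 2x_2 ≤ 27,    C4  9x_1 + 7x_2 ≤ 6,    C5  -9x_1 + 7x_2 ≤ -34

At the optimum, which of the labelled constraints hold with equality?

Extreme points and P = 2x_1 - 6x_2:
  (201/4, -255/4) → P = 483
  (-121/32, -311/32) → P = 203/4
  (20/9, -2) → P = 148/9

The minimum is at (20/9, -2). Substituting into each constraint, equality holds for C4 and C5; the remaining constraints have slack.

C4 and C5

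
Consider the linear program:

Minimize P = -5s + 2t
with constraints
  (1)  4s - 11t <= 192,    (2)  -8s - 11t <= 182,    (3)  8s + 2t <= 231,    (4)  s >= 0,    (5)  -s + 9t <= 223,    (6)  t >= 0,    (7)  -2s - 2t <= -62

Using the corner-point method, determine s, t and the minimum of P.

s = 169/6, t = 17/6, minimum P = -811/6

Feasible corners and P = -5s + 2t:
  (1633/74, 2015/74) → P = -4135/74
  (169/6, 17/6) → P = -811/6
  (28/5, 127/5) → P = 114/5

At the optimal vertex, 8s + 2t = 231 and -2s - 2t = -62.
Solving simultaneously gives s = 169/6, t = 17/6.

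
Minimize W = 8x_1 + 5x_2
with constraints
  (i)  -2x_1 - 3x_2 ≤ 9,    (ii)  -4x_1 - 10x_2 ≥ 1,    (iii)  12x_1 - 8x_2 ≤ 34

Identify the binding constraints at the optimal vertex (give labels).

Corner points and W = 8x_1 + 5x_2:
  (-87/8, 17/4) → W = -263/4
  (15/26, -44/13) → W = -160/13
  (83/38, -37/38) → W = 479/38

The minimum is at (-87/8, 17/4). Substituting into each constraint, equality holds for (i) and (ii); the remaining constraints have slack.

(i) and (ii)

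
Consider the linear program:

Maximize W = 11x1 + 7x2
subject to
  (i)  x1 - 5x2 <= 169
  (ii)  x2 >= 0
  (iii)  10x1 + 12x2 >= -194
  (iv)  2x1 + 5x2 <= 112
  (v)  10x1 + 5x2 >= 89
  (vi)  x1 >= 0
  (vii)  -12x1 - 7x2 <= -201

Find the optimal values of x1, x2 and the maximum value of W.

x1 = 56, x2 = 0, maximum W = 616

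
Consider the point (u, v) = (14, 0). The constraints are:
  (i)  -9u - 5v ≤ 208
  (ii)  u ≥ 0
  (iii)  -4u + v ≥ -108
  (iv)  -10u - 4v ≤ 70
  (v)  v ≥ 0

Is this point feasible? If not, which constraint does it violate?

feasible

(i): -126 ≤ 208 ✓
(ii): 14 ≥ 0 ✓
(iii): -56 ≥ -108 ✓
(iv): -140 ≤ 70 ✓
(v): 0 ≥ 0 ✓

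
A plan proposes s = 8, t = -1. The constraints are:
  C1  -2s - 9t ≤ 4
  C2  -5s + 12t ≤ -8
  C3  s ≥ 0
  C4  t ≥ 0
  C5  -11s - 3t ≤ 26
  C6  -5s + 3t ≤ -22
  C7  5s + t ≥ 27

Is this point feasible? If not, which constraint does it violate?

Constraint C4: t = -1, which is not ≥ 0. All other constraints are satisfied.

not feasible — violates C4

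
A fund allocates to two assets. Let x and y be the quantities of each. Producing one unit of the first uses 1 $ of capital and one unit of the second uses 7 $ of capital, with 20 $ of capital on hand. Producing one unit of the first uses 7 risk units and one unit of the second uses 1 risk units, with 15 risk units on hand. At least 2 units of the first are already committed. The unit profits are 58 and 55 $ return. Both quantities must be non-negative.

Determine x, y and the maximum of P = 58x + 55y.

x = 2, y = 1, maximum P = 171

Extreme points and P = 58x + 55y:
  (15/7, 0) → P = 870/7
  (2, 0) → P = 116
  (2, 1) → P = 171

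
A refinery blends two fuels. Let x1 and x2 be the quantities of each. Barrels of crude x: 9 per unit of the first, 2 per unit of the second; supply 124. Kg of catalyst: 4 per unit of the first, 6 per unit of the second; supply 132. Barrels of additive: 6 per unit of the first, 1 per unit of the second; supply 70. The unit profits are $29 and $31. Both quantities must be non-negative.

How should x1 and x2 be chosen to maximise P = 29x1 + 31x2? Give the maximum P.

x1 = 9, x2 = 16, maximum P = 757

Vertices and P = 29x1 + 31x2:
  (0, 0) → P = 0
  (0, 22) → P = 682
  (35/3, 0) → P = 1015/3
  (9, 16) → P = 757

The binding constraints are 4x1 + 6x2 = 132 and 6x1 + x2 = 70.
Solving simultaneously gives x1 = 9, x2 = 16.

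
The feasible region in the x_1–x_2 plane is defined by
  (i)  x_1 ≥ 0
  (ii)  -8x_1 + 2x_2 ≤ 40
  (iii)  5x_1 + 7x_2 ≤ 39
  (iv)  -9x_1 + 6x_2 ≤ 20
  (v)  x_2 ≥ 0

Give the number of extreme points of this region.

Pairwise boundary intersections that survive every other constraint:
  (0, 10/3)
  (0, 0)
  (94/93, 451/93)
  (39/5, 0)

4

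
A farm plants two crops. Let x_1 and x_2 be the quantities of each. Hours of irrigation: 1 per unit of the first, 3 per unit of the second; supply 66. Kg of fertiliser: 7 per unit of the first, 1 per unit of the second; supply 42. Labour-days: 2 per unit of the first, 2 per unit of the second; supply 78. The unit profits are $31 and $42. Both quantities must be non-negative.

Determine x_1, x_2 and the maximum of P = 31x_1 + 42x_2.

x_1 = 3, x_2 = 21, maximum P = 975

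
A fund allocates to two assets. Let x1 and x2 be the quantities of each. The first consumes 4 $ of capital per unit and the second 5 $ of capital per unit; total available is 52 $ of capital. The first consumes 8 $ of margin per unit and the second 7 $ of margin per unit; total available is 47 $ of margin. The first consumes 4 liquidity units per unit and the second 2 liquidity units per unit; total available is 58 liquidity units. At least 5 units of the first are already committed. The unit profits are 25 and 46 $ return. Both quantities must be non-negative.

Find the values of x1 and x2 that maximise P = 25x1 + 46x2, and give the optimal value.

Vertices and P = 25x1 + 46x2:
  (47/8, 0) → P = 1175/8
  (5, 0) → P = 125
  (5, 1) → P = 171

x1 = 5, x2 = 1, maximum P = 171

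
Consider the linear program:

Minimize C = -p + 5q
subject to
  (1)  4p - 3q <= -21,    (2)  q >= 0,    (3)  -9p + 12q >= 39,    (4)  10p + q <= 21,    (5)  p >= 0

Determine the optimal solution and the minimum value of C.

p = 0, q = 7, minimum C = 35

Vertices and C = -p + 5q:
  (21/17, 147/17) → C = 42
  (0, 7) → C = 35
  (0, 21) → C = 105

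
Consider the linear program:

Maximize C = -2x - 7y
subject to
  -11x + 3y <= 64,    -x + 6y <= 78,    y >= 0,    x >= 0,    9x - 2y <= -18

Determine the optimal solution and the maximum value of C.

The binding constraints are x = 0 and 9x - 2y = -18.
Solving simultaneously gives x = 0, y = 9.

x = 0, y = 9, maximum C = -63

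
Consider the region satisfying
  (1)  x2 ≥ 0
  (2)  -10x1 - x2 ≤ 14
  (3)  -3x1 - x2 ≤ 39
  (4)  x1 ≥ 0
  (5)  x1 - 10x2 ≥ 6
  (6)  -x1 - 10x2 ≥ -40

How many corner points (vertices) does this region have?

The feasible vertices (each the meet of two boundaries and inside every other half-plane) are:
  (6, 0)
  (40, 0)
  (23, 17/10)

3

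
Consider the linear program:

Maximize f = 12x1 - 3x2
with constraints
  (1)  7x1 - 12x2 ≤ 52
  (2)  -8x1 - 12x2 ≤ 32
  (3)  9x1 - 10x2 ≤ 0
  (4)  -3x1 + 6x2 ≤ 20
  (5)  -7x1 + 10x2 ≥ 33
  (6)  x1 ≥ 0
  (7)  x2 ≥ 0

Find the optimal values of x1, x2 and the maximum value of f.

x1 = 1/6, x2 = 41/12, maximum f = -33/4

Corner points and f = 12x1 - 3x2:
  (1/6, 41/12) → f = -33/4
  (0, 10/3) → f = -10
  (0, 33/10) → f = -99/10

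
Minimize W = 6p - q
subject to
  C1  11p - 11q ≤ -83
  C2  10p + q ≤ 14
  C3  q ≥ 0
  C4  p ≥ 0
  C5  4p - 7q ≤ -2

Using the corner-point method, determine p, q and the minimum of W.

Corner points and W = 6p - q:
  (71/121, 984/121) → W = -558/121
  (0, 83/11) → W = -83/11
  (0, 14) → W = -14

The binding constraints are 10p + q = 14 and p = 0.
Solving simultaneously gives p = 0, q = 14.

p = 0, q = 14, minimum W = -14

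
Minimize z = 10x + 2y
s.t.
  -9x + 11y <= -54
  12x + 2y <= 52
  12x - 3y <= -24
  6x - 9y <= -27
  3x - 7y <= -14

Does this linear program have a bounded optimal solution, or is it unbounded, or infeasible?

The boundaries 12x + 2y = 52 and 12x - 3y = -24 meet at (9/5, 76/5), but that point violates -9x + 11y ≤ -54. Every candidate vertex is excluded by some other constraint, so the feasible region is empty.

infeasible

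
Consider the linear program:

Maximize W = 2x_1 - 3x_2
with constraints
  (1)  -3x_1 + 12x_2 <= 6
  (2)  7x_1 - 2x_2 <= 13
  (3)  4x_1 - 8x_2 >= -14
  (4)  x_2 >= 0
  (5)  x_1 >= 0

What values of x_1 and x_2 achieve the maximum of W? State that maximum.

Corner points and W = 2x_1 - 3x_2:
  (28/13, 27/26) → W = 31/26
  (0, 1/2) → W = -3/2
  (13/7, 0) → W = 26/7
  (0, 0) → W = 0

At the optimal vertex, 7x_1 - 2x_2 = 13 and x_2 = 0.
Solving simultaneously gives x_1 = 13/7, x_2 = 0.

x_1 = 13/7, x_2 = 0, maximum W = 26/7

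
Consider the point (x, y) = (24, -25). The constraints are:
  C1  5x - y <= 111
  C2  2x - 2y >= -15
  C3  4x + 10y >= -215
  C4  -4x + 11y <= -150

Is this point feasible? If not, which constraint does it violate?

not feasible — violates C1

Constraint C1: 5x - y = 145, which is not ≤ 111. All other constraints are satisfied.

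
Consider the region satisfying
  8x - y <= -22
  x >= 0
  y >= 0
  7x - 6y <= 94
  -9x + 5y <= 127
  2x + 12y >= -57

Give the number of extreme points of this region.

Intersecting each pair of boundary lines and keeping only the points that satisfy every inequality leaves:
  (0, 22)
  (17/31, 818/31)
  (0, 127/5)

3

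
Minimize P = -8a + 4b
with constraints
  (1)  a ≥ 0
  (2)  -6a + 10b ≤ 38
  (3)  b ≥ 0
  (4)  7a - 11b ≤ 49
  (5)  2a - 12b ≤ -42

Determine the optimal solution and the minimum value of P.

Feasible corners and P = -8a + 4b:
  (0, 19/5) → P = 76/5
  (0, 7/2) → P = 14
  (227, 140) → P = -1256
  (525/31, 196/31) → P = -3416/31

The optimum lies where -6a + 10b = 38 and 7a - 11b = 49.
Solving simultaneously gives a = 227, b = 140.

a = 227, b = 140, minimum P = -1256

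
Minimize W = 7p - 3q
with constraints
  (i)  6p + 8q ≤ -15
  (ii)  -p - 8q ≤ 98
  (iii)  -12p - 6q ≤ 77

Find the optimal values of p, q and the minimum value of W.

p = -263/30, q = 47/10, minimum W = -1132/15

Corner points and W = 7p - 3q:
  (83/5, -573/40) → W = 6367/40
  (-263/30, 47/10) → W = -1132/15
  (-14/45, -1099/90) → W = 3101/90

The binding constraints are 6p + 8q = -15 and -12p - 6q = 77.
Solving simultaneously gives p = -263/30, q = 47/10.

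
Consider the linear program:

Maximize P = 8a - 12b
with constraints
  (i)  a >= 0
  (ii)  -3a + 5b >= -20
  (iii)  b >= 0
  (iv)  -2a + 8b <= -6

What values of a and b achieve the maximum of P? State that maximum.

a = 65/7, b = 11/7, maximum P = 388/7

Corner points and P = 8a - 12b:
  (20/3, 0) → P = 160/3
  (65/7, 11/7) → P = 388/7
  (3, 0) → P = 24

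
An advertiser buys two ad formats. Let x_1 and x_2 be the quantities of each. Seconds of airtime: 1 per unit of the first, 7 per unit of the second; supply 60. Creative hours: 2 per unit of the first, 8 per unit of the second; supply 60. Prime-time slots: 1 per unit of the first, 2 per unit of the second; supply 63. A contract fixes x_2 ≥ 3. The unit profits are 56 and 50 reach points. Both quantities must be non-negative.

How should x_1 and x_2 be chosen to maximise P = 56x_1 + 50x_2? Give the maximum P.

x_1 = 18, x_2 = 3, maximum P = 1158

At the optimal vertex, 2x_1 + 8x_2 = 60 and x_2 = 3.
Solving simultaneously gives x_1 = 18, x_2 = 3.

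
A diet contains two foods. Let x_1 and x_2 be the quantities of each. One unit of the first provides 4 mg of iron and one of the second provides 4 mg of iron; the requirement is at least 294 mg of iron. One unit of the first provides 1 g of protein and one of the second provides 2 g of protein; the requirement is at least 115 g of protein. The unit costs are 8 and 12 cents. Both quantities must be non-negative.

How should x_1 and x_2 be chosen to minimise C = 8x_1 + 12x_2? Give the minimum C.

x_1 = 32, x_2 = 83/2, minimum C = 754

Corner points and C = 8x_1 + 12x_2:
  (0, 147/2) → C = 882
  (115, 0) → C = 920
  (32, 83/2) → C = 754
The feasible region is unbounded (it extends along (0, 1), (1, 0)), but C strictly increases along every unbounded feasible direction, so there is no improving ray and the minimum is attained at a vertex.

At the optimal vertex, 4x_1 + 4x_2 = 294 and x_1 + 2x_2 = 115.
Solving simultaneously gives x_1 = 32, x_2 = 83/2.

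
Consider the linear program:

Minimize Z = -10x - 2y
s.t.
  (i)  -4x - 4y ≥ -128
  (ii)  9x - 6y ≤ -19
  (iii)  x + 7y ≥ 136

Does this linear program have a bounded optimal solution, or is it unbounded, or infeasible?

bounded optimum

Extreme points and Z = -10x - 2y:
  (173/15, 307/15) → Z = -2344/15
  (683/69, 1243/69) → Z = -9316/69
The feasible region has finitely many vertices and no improving ray; the minimum is -2344/15 at (173/15, 307/15).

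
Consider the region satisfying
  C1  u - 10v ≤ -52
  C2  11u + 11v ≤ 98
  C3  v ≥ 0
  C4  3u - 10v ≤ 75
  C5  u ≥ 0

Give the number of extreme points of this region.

Pairwise boundary intersections that survive every other constraint:
  (408/121, 670/121)
  (0, 26/5)
  (0, 98/11)

3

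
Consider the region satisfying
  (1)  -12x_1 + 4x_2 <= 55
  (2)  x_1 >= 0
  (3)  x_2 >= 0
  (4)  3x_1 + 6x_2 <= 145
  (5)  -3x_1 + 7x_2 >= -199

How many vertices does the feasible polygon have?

4

Of the 10 pairwise boundary intersections, those satisfying every inequality are:
  (0, 55/4)
  (125/42, 635/28)
  (0, 0)
  (145/3, 0)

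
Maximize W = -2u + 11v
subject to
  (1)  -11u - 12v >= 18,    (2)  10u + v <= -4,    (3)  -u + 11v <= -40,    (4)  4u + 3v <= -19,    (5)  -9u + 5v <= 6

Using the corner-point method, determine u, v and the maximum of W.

The feasible region is unbounded (it extends along (-5, -9), (1, -10)), but W strictly decreases along every unbounded feasible direction, so there is no improving ray and the maximum is attained at a vertex.

The optimum lies where -u + 11v = -40 and -9u + 5v = 6.
Solving simultaneously gives u = -133/47, v = -183/47.

u = -133/47, v = -183/47, maximum W = -1747/47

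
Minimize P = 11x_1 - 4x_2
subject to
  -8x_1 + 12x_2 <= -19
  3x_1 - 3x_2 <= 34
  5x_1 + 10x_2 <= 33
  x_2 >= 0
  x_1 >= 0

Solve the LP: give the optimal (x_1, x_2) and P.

x_1 = 19/8, x_2 = 0, minimum P = 209/8

Extreme points and P = 11x_1 - 4x_2:
  (293/70, 169/140) → P = 577/14
  (19/8, 0) → P = 209/8
  (33/5, 0) → P = 363/5

The optimum lies where -8x_1 + 12x_2 = -19 and x_2 = 0.
Solving simultaneously gives x_1 = 19/8, x_2 = 0.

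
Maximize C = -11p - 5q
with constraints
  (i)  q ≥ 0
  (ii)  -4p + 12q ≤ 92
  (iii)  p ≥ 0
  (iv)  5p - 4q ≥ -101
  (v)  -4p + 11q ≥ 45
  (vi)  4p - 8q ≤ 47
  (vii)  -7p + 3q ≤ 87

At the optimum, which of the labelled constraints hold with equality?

(iii) and (v)

Feasible corners and C = -11p - 5q:
  (0, 23/3) → C = -115/3
  (325/4, 139/4) → C = -2135/2
  (0, 45/11) → C = -225/11
  (877/12, 92/3) → C = -3829/4

The maximum is at (0, 45/11). Substituting into each constraint, equality holds for (iii) and (v); the remaining constraints have slack.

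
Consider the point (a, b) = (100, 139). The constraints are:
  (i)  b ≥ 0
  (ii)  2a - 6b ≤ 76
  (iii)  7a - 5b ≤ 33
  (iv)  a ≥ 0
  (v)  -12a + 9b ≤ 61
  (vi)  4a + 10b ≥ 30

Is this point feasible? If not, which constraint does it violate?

(i): 139 ≥ 0 ✓
(ii): -634 ≤ 76 ✓
(iii): 5 ≤ 33 ✓
(iv): 100 ≥ 0 ✓
(v): 51 ≤ 61 ✓
(vi): 1790 ≥ 30 ✓

feasible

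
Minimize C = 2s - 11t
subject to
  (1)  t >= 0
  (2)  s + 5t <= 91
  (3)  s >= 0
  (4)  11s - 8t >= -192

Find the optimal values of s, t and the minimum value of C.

s = 0, t = 91/5, minimum C = -1001/5

Vertices and C = 2s - 11t:
  (91, 0) → C = 182
  (0, 0) → C = 0
  (0, 91/5) → C = -1001/5

At the optimal vertex, s + 5t = 91 and s = 0.
Solving simultaneously gives s = 0, t = 91/5.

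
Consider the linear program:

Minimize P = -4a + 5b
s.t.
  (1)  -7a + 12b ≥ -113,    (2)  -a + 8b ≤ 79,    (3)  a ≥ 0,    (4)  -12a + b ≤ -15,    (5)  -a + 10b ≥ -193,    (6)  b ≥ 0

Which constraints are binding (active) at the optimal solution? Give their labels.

Vertices and P = -4a + 5b:
  (463/11, 333/22) → P = -2039/22
  (113/7, 0) → P = -452/7
  (199/95, 963/95) → P = 4019/95
  (5/4, 0) → P = -5

The minimum is at (463/11, 333/22). Substituting into each constraint, equality holds for (1) and (2); the remaining constraints have slack.

(1) and (2)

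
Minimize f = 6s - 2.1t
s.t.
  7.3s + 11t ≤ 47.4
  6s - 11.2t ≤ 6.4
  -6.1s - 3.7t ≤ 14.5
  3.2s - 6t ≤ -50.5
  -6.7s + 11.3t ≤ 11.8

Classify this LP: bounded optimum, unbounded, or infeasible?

infeasible

The boundaries 7.3s + 11t = 47.4 and 6s - 11.2t = 6.4 meet at (7516/1847, 2971/1847), but that point violates 3.2s - 6t ≤ -50.5. Every candidate vertex is excluded by some other constraint, so the feasible region is empty.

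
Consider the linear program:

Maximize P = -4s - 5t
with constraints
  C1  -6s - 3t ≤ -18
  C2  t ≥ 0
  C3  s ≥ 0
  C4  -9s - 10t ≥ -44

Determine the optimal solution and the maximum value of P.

s = 3, t = 0, maximum P = -12

Vertices and P = -4s - 5t:
  (3, 0) → P = -12
  (16/11, 34/11) → P = -234/11
  (44/9, 0) → P = -176/9

The binding constraints are -6s - 3t = -18 and t = 0.
Solving simultaneously gives s = 3, t = 0.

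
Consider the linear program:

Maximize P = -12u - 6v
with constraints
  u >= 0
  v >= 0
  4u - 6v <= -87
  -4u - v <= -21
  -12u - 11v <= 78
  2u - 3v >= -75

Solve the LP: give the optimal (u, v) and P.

u = 39/28, v = 108/7, maximum P = -765/7

Feasible corners and P = -12u - 6v:
  (0, 21) → P = -126
  (0, 25) → P = -150
  (39/28, 108/7) → P = -765/7
The feasible region is unbounded (it extends along (3, 2)), but P strictly decreases along every unbounded feasible direction, so there is no improving ray and the maximum is attained at a vertex.

At the optimal vertex, 4u - 6v = -87 and -4u - v = -21.
Solving simultaneously gives u = 39/28, v = 108/7.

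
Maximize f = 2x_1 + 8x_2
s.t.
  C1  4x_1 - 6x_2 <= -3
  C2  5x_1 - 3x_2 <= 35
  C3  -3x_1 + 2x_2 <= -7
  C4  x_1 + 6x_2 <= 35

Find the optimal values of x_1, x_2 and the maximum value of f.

Corner points and f = 2x_1 + 8x_2:
  (24/5, 37/10) → f = 196/5
  (32/5, 143/30) → f = 764/15
  (28/5, 49/10) → f = 252/5

x_1 = 32/5, x_2 = 143/30, maximum f = 764/15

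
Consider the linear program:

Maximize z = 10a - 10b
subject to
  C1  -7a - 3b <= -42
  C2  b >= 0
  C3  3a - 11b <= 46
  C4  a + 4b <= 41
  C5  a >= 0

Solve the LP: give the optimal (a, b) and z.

a = 635/23, b = 77/23, maximum z = 5580/23

Vertices and z = 10a - 10b:
  (6, 0) → z = 60
  (9/5, 49/5) → z = -80
  (46/3, 0) → z = 460/3
  (635/23, 77/23) → z = 5580/23

At the optimal vertex, 3a - 11b = 46 and a + 4b = 41.
Solving simultaneously gives a = 635/23, b = 77/23.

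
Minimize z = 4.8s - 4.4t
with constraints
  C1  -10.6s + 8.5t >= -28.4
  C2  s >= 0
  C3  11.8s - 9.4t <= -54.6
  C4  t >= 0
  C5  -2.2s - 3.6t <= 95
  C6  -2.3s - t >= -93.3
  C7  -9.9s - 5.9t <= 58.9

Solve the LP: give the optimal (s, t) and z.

s = 0, t = 93.3, minimum z = -410.52

Extreme points and z = 4.8s - 4.4t:
  (0, 273/47) → z = -6006/235
  (0, 933/10) → z = -10263/25
  (13707/557, 20442/557) → z = -120756/2785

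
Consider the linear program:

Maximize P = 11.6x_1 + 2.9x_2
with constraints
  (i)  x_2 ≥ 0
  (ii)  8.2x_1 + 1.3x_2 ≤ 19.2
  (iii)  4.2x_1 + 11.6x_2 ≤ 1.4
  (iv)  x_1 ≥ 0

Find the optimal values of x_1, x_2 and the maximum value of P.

x_1 = 1/3, x_2 = 0, maximum P = 58/15

Corner points and P = 11.6x_1 + 2.9x_2:
  (1/3, 0) → P = 58/15
  (0, 0) → P = 0
  (0, 7/58) → P = 7/20

The binding constraints are x_2 = 0 and 4.2x_1 + 11.6x_2 = 1.4.
Solving simultaneously gives x_1 = 1/3, x_2 = 0.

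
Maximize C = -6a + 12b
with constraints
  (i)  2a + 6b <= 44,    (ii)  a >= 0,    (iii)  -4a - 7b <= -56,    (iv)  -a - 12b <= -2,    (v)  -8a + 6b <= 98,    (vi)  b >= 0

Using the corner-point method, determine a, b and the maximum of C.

Extreme points and C = -6a + 12b:
  (14/5, 32/5) → C = 60
  (22, 0) → C = -132
  (14, 0) → C = -84

The optimum lies where 2a + 6b = 44 and -4a - 7b = -56.
Solving simultaneously gives a = 14/5, b = 32/5.

a = 14/5, b = 32/5, maximum C = 60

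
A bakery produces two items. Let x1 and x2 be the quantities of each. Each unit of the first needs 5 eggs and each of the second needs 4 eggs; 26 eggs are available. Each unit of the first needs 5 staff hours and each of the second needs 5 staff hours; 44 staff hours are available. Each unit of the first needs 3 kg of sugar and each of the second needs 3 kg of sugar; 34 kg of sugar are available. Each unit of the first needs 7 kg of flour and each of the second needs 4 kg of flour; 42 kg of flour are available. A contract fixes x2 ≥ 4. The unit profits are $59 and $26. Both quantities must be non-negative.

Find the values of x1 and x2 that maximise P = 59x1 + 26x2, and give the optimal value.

Feasible corners and P = 59x1 + 26x2:
  (0, 13/2) → P = 169
  (0, 4) → P = 104
  (2, 4) → P = 222

The optimum lies where 5x1 + 4x2 = 26 and x2 = 4.
Solving simultaneously gives x1 = 2, x2 = 4.

x1 = 2, x2 = 4, maximum P = 222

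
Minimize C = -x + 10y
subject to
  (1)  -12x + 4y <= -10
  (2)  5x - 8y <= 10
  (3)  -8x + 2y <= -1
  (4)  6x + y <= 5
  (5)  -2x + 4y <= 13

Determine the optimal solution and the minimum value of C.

x = 10/19, y = -35/38, minimum C = -185/19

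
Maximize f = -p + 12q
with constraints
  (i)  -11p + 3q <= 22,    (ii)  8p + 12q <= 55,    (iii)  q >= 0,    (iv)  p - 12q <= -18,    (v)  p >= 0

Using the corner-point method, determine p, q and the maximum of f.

p = 0, q = 55/12, maximum f = 55

The optimum lies where 8p + 12q = 55 and p = 0.
Solving simultaneously gives p = 0, q = 55/12.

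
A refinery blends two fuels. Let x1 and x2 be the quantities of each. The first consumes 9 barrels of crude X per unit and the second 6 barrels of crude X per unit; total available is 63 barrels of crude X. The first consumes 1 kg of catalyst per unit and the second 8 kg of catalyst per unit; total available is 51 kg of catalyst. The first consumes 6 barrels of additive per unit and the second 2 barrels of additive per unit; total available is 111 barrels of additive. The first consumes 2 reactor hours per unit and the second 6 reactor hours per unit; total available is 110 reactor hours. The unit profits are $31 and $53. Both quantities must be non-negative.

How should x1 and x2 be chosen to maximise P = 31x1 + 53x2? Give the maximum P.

Extreme points and P = 31x1 + 53x2:
  (0, 0) → P = 0
  (0, 51/8) → P = 2703/8
  (7, 0) → P = 217
  (3, 6) → P = 411

x1 = 3, x2 = 6, maximum P = 411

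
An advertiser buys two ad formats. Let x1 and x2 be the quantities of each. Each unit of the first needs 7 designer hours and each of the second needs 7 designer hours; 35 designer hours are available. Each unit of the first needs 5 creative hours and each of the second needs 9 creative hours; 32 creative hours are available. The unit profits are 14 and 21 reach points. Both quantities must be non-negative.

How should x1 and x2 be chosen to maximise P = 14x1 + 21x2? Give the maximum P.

x1 = 13/4, x2 = 7/4, maximum P = 329/4

Corner points and P = 14x1 + 21x2:
  (0, 0) → P = 0
  (0, 32/9) → P = 224/3
  (5, 0) → P = 70
  (13/4, 7/4) → P = 329/4

The binding constraints are 7x1 + 7x2 = 35 and 5x1 + 9x2 = 32.
Solving simultaneously gives x1 = 13/4, x2 = 7/4.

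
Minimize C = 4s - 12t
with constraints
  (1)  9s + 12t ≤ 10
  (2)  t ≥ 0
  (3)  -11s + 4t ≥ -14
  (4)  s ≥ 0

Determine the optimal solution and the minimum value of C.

s = 0, t = 5/6, minimum C = -10

Corner points and C = 4s - 12t:
  (10/9, 0) → C = 40/9
  (0, 5/6) → C = -10
  (0, 0) → C = 0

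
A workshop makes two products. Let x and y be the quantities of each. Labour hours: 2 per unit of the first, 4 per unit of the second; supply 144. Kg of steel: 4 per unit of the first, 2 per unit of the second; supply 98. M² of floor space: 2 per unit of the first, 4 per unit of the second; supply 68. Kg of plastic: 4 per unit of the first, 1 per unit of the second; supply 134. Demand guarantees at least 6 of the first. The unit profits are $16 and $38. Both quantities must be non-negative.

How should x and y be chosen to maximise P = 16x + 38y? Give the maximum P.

x = 6, y = 14, maximum P = 628

Feasible corners and P = 16x + 38y:
  (49/2, 0) → P = 392
  (6, 0) → P = 96
  (64/3, 19/3) → P = 582
  (6, 14) → P = 628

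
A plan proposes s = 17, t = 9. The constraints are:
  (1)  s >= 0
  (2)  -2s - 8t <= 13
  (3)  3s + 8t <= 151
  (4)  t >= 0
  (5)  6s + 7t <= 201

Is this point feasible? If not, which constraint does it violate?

feasible

(1): 17 ≥ 0 ✓
(2): -106 ≤ 13 ✓
(3): 123 ≤ 151 ✓
(4): 9 ≥ 0 ✓
(5): 165 ≤ 201 ✓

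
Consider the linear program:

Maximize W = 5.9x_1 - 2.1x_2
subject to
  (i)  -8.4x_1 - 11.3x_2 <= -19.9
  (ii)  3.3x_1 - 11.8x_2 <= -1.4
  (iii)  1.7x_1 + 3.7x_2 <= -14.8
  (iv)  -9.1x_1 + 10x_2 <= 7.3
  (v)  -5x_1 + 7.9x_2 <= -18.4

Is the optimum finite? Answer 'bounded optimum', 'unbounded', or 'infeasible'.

The boundaries -8.4x_1 - 11.3x_2 = -19.9 and 1.7x_1 + 3.7x_2 = -14.8 meet at (24087/1187, -15815/1187), but that point violates 3.3x_1 - 11.8x_2 ≤ -1.4. Every candidate vertex is excluded by some other constraint, so the feasible region is empty.

infeasible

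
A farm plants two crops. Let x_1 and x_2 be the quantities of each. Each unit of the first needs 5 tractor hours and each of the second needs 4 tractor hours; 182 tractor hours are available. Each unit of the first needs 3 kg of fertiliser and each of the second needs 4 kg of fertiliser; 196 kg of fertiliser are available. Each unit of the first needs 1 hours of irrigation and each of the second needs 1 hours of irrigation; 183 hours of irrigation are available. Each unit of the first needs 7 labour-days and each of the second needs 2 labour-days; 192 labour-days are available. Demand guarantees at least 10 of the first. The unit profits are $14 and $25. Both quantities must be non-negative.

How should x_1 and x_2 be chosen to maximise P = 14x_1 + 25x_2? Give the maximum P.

x_1 = 10, x_2 = 33, maximum P = 965

Extreme points and P = 14x_1 + 25x_2:
  (192/7, 0) → P = 384
  (10, 0) → P = 140
  (202/9, 157/9) → P = 2251/3
  (10, 33) → P = 965

At the optimal vertex, 5x_1 + 4x_2 = 182 and x_1 = 10.
Solving simultaneously gives x_1 = 10, x_2 = 33.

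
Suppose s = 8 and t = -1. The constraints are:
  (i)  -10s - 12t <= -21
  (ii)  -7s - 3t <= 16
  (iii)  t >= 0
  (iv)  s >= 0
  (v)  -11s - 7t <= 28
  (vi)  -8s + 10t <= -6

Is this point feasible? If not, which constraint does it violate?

not feasible — violates (iii)

Constraint (iii): t = -1, which is not ≥ 0. All other constraints are satisfied.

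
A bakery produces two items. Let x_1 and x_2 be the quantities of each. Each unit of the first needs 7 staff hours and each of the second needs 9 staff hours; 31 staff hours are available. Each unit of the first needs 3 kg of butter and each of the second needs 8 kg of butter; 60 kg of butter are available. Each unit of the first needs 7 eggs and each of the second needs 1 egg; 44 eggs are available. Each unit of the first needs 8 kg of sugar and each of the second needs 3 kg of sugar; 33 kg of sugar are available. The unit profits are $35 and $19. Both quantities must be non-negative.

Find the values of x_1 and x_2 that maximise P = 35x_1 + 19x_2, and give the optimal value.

x_1 = 4, x_2 = 1/3, maximum P = 439/3

The binding constraints are 7x_1 + 9x_2 = 31 and 8x_1 + 3x_2 = 33.
Solving simultaneously gives x_1 = 4, x_2 = 1/3.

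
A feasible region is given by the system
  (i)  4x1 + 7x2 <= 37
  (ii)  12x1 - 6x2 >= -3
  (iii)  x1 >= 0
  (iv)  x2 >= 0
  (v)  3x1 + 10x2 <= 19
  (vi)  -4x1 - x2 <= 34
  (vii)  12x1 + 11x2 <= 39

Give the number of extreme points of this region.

Intersecting each pair of boundary lines and keeping only the points that satisfy every inequality leaves:
  (0, 1/2)
  (14/23, 79/46)
  (0, 0)
  (13/4, 0)
  (181/87, 37/29)

5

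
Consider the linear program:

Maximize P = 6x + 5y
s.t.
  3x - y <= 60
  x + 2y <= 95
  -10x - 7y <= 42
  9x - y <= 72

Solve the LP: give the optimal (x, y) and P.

x = 239/19, y = 783/19, maximum P = 5349/19

Vertices and P = 6x + 5y:
  (-749/13, 992/13) → P = 466/13
  (239/19, 783/19) → P = 5349/19
  (462/73, -1098/73) → P = -2718/73

The binding constraints are x + 2y = 95 and 9x - y = 72.
Solving simultaneously gives x = 239/19, y = 783/19.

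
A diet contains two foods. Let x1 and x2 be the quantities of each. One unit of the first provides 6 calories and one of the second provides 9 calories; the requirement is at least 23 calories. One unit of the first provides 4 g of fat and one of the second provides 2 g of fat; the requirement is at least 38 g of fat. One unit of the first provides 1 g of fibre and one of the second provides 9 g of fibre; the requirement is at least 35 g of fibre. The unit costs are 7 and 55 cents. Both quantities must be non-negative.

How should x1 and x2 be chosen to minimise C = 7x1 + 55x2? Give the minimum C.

Extreme points and C = 7x1 + 55x2:
  (0, 19) → C = 1045
  (35, 0) → C = 245
  (8, 3) → C = 221
The feasible region is unbounded (it extends along (0, 1), (1, 0)), but C strictly increases along every unbounded feasible direction, so there is no improving ray and the minimum is attained at a vertex.

At the optimal vertex, 4x1 + 2x2 = 38 and x1 + 9x2 = 35.
Solving simultaneously gives x1 = 8, x2 = 3.

x1 = 8, x2 = 3, minimum C = 221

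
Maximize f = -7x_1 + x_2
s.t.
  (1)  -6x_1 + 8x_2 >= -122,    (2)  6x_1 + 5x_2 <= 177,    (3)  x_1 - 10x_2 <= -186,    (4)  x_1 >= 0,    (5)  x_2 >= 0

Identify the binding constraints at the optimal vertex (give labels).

(2) and (4)

Extreme points and f = -7x_1 + x_2:
  (168/13, 1293/65) → f = -4587/65
  (0, 177/5) → f = 177/5
  (0, 93/5) → f = 93/5

The maximum is at (0, 177/5). Substituting into each constraint, equality holds for (2) and (4); the remaining constraints have slack.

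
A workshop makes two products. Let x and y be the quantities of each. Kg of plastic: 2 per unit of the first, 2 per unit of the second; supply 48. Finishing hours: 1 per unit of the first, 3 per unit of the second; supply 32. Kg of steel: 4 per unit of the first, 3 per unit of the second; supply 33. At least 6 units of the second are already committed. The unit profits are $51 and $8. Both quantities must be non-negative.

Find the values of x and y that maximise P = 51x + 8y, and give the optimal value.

Corner points and P = 51x + 8y:
  (0, 32/3) → P = 256/3
  (0, 6) → P = 48
  (1/3, 95/9) → P = 913/9
  (15/4, 6) → P = 957/4

x = 15/4, y = 6, maximum P = 957/4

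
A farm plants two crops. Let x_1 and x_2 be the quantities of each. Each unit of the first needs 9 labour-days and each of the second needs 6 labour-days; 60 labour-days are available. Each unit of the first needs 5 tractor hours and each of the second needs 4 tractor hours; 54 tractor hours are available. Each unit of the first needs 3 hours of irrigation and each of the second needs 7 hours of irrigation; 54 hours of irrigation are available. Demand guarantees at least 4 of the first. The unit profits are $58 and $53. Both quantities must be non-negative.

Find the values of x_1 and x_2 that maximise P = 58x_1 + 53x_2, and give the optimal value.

x_1 = 4, x_2 = 4, maximum P = 444

Corner points and P = 58x_1 + 53x_2:
  (20/3, 0) → P = 1160/3
  (4, 0) → P = 232
  (4, 4) → P = 444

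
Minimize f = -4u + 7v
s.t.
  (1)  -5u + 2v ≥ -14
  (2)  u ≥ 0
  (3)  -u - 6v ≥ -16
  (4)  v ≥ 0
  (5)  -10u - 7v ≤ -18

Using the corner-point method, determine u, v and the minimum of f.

u = 14/5, v = 0, minimum f = -56/5

Corner points and f = -4u + 7v:
  (29/8, 33/16) → f = -1/16
  (14/5, 0) → f = -56/5
  (0, 8/3) → f = 56/3
  (0, 18/7) → f = 18
  (9/5, 0) → f = -36/5

The optimum lies where -5u + 2v = -14 and v = 0.
Solving simultaneously gives u = 14/5, v = 0.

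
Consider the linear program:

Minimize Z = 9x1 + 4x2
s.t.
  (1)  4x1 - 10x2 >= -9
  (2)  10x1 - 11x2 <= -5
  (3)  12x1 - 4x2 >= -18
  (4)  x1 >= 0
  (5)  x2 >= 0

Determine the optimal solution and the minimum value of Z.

Extreme points and Z = 9x1 + 4x2:
  (7/8, 5/4) → Z = 103/8
  (0, 9/10) → Z = 18/5
  (0, 5/11) → Z = 20/11

The binding constraints are 10x1 - 11x2 = -5 and x1 = 0.
Solving simultaneously gives x1 = 0, x2 = 5/11.

x1 = 0, x2 = 5/11, minimum Z = 20/11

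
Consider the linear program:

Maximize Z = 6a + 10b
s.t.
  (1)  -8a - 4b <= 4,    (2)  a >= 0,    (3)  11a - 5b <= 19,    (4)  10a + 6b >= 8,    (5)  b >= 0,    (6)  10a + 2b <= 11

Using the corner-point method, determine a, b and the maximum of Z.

Corner points and Z = 6a + 10b:
  (0, 4/3) → Z = 40/3
  (0, 11/2) → Z = 55
  (4/5, 0) → Z = 24/5
  (11/10, 0) → Z = 33/5

a = 0, b = 11/2, maximum Z = 55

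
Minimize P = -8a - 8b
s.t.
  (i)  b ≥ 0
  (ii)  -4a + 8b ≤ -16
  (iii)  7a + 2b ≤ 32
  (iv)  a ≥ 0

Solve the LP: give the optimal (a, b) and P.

a = 9/2, b = 1/4, minimum P = -38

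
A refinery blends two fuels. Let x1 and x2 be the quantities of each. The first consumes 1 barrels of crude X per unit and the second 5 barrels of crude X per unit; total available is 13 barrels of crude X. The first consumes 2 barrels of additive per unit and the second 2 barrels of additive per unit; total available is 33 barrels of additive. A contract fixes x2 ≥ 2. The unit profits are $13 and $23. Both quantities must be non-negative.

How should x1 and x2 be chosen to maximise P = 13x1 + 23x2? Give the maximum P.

x1 = 3, x2 = 2, maximum P = 85

Corner points and P = 13x1 + 23x2:
  (0, 13/5) → P = 299/5
  (0, 2) → P = 46
  (3, 2) → P = 85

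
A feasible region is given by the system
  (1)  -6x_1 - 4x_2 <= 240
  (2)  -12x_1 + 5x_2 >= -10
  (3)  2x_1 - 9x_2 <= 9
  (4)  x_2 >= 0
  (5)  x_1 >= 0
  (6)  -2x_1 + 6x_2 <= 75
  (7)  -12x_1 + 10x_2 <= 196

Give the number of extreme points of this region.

4

Pairwise boundary intersections that survive every other constraint:
  (5/6, 0)
  (435/62, 460/31)
  (0, 0)
  (0, 25/2)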